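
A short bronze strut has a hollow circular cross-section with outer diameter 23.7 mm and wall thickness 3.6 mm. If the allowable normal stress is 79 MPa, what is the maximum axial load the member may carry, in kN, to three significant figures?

A = 227.3 mm².
P_max = σ_allow · A = 79 · 227.3 = 17960 N = 17.96 kN.

18.0 kN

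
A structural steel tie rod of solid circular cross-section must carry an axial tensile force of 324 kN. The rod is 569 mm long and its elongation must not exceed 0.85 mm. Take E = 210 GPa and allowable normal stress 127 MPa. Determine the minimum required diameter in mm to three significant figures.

57.0 mm

Required area A ≥ P/σ_allow = 324000/127 = 2551 mm².
For a solid circular section, d ≥ √(4A/π) = 56.99 mm.
Elongation limit: A ≥ PL/(Eδ_allow) = 324000·569/(210000·0.85) = 1033 mm² ⇒ d ≥ 36.26 mm.
The stress limit governs.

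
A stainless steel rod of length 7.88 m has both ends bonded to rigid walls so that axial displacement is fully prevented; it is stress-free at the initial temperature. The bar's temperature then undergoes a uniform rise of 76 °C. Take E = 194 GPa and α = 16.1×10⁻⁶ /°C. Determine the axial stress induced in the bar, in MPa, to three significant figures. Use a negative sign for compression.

Free thermal expansion αLΔT = 16.1e-6 · 7880 · 76 = 9.642 mm.
The walls impose strain ε = −(9.642)/7880 = -1.2236e-03; σ = Eε = 194000 · -1.2236e-03 = -237.4 MPa.

-237 MPa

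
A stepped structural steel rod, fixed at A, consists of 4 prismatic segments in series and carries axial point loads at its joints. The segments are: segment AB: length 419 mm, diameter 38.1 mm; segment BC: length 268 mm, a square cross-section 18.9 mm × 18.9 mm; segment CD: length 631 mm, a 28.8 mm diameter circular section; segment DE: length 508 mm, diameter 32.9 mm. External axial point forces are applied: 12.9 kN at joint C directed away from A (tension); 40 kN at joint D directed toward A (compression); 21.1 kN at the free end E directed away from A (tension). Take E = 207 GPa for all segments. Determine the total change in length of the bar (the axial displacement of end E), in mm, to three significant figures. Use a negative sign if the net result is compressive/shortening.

Internal axial forces (sectioning from the free end, tension +): N_DE = 21.1 kN, N_CD = -18.9 kN, N_BC = -6 kN, N_AB = -6 kN.
A_AB = 1140 mm².
A_BC = 357.2 mm².
A_CD = 651.4 mm².
A_DE = 850.1 mm².
δ_AB = -6000·419/(1140·207000) = -0.01065 mm
δ_BC = -6000·268/(357.2·207000) = -0.02175 mm
δ_CD = -18900·631/(651.4·207000) = -0.08844 mm
δ_DE = 21100·508/(850.1·207000) = 0.06091 mm
δ = Σδ_i = -0.05993 mm.

-0.0599 mm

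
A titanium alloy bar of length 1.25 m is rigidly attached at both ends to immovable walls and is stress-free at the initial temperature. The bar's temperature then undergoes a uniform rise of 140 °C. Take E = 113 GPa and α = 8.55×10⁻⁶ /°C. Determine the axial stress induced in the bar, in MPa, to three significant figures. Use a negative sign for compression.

Free thermal expansion αLΔT = 8.55e-6 · 1250 · 140 = 1.496 mm.
The walls impose strain ε = −(1.496)/1250 = -1.1970e-03; σ = Eε = 113000 · -1.1970e-03 = -135.3 MPa.

-135 MPa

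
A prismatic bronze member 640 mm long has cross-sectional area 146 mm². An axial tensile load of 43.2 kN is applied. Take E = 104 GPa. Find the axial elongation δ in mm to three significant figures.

δ_mech = NL/(AE) = 43200·640/(146·104000) = 1.821 mm.

1.82 mm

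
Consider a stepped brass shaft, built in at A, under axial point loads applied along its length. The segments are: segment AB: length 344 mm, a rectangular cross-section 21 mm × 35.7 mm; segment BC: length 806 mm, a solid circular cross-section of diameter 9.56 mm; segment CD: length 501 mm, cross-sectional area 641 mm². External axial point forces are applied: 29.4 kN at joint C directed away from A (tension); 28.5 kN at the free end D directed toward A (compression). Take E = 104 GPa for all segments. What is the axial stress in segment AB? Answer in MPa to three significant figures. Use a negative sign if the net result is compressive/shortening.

1.20 MPa

Internal axial forces (sectioning from the free end, tension +): N_CD = -28.5 kN, N_BC = 0.9 kN, N_AB = 0.9 kN.
A_AB = 749.7 mm².
σ_AB = N_AB/A_AB = 900/749.7 = 1.2 MPa.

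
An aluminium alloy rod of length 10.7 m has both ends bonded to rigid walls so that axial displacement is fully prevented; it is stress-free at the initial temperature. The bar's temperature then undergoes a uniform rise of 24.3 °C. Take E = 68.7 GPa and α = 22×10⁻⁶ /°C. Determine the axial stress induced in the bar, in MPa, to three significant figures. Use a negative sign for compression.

-36.7 MPa

Free thermal expansion αLΔT = 22e-6 · 10700 · 24.3 = 5.72 mm.
The walls impose strain ε = −(5.72)/10700 = -5.3460e-04; σ = Eε = 68700 · -5.3460e-04 = -36.73 MPa.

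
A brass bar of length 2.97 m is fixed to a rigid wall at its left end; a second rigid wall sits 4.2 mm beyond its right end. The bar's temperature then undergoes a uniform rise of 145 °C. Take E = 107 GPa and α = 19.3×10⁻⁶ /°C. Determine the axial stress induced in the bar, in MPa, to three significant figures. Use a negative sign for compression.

Free thermal expansion αLΔT = 19.3e-6 · 2970 · 145 = 8.312 mm.
The walls engage after the gap closes; constrained expansion = 8.312 − 4.2 = 4.112 mm.
The walls impose strain ε = −(4.112)/2970 = -1.3844e-03; σ = Eε = 107000 · -1.3844e-03 = -148.1 MPa.

-148 MPa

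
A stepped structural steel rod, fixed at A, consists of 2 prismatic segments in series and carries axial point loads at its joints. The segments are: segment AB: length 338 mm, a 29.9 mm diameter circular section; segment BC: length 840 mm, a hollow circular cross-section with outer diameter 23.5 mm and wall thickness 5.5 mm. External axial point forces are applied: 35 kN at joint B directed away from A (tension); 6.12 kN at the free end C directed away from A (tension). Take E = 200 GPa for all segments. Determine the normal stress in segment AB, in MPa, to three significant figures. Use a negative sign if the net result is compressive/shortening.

58.6 MPa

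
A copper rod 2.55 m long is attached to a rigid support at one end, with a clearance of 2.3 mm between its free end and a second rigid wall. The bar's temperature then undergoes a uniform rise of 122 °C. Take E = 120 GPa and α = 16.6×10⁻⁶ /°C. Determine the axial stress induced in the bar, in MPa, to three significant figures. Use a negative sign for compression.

-135 MPa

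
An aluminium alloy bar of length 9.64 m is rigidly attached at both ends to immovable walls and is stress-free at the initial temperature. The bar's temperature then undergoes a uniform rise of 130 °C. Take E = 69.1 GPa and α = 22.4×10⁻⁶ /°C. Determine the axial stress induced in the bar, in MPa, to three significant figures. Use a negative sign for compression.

Free thermal expansion αLΔT = 22.4e-6 · 9640 · 130 = 28.07 mm.
The walls impose strain ε = −(28.07)/9640 = -2.9120e-03; σ = Eε = 69100 · -2.9120e-03 = -201.2 MPa.

-201 MPa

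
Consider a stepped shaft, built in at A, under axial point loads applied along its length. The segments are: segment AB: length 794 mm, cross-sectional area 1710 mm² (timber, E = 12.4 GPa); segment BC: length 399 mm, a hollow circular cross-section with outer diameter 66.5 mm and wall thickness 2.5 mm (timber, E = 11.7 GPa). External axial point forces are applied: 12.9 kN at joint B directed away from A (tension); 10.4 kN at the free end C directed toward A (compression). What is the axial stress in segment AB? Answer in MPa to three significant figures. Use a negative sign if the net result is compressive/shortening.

1.46 MPa

Internal axial forces (sectioning from the free end, tension +): N_BC = -10.4 kN, N_AB = 2.5 kN.
σ_AB = N_AB/A_AB = 2500/1710 = 1.462 MPa.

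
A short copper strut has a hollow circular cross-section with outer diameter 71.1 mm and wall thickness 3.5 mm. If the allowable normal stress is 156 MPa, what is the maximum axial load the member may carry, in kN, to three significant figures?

A = 743.3 mm².
P_max = σ_allow · A = 156 · 743.3 = 116000 N = 116 kN.

116 kN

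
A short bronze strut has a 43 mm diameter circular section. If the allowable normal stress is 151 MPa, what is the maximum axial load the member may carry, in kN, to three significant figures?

A = 1452 mm².
P_max = σ_allow · A = 151 · 1452 = 219300 N = 219.3 kN.

219 kN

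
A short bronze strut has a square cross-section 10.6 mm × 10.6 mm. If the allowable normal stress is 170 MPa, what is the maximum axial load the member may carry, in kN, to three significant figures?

A = 112.4 mm².
P_max = σ_allow · A = 170 · 112.4 = 19100 N = 19.1 kN.

19.1 kN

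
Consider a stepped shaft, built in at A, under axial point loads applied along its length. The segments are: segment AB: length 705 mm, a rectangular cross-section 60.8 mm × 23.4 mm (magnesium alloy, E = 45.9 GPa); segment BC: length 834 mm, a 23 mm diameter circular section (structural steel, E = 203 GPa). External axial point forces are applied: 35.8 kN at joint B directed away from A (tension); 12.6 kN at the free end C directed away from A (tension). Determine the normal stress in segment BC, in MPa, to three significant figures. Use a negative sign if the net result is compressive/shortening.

30.3 MPa

Internal axial forces (sectioning from the free end, tension +): N_BC = 12.6 kN, N_AB = 48.4 kN.
A_BC = 415.5 mm².
σ_BC = N_BC/A_BC = 12600/415.5 = 30.33 MPa.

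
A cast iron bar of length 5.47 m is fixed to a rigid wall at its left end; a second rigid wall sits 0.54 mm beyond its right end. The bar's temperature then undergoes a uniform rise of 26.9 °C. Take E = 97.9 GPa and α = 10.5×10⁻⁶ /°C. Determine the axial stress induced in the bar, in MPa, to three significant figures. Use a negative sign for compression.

Free thermal expansion αLΔT = 10.5e-6 · 5470 · 26.9 = 1.545 mm.
The walls engage after the gap closes; constrained expansion = 1.545 − 0.54 = 1.005 mm.
The walls impose strain ε = −(1.005)/5470 = -1.8373e-04; σ = Eε = 97900 · -1.8373e-04 = -17.99 MPa.

-18.0 MPa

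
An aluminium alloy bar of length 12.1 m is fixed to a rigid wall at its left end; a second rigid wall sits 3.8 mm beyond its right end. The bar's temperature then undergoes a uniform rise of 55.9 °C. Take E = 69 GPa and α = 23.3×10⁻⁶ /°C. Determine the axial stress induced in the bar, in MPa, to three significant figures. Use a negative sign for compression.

-68.2 MPa

Free thermal expansion αLΔT = 23.3e-6 · 12100 · 55.9 = 15.76 mm.
The walls engage after the gap closes; constrained expansion = 15.76 − 3.8 = 11.96 mm.
The walls impose strain ε = −(11.96)/12100 = -9.8842e-04; σ = Eε = 69000 · -9.8842e-04 = -68.2 MPa.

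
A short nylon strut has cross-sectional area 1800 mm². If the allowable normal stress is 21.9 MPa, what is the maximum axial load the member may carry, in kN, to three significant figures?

39.4 kN

P_max = σ_allow · A = 21.9 · 1800 = 39420 N = 39.42 kN.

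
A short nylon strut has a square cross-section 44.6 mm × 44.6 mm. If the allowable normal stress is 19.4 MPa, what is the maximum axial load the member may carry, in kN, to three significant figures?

A = 1989 mm².
P_max = σ_allow · A = 19.4 · 1989 = 38590 N = 38.59 kN.

38.6 kN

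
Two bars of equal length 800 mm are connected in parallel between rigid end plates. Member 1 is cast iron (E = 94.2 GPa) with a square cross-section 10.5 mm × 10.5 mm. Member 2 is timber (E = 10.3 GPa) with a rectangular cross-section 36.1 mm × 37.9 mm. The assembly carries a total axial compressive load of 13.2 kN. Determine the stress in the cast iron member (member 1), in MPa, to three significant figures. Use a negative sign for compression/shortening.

-50.8 MPa

A_1 = 110.2 mm².
A_2 = 1368 mm².
Equal strain + equilibrium ⇒ each member carries load in proportion to AE: A₁E₁ = 10390000 N, A₂E₂ = 14090000 N, ΣAE = 24480000 N.
σ₁ = P·E₁/ΣAE = -13200·94200/24480000 = -50.8 MPa.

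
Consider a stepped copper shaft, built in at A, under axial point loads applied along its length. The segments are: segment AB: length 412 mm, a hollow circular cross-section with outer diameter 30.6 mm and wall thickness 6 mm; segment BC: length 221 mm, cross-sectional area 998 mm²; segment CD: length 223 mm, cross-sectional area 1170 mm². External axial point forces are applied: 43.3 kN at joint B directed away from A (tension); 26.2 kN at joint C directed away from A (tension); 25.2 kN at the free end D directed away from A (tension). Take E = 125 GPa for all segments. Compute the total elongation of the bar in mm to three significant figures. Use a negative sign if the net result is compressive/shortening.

0.803 mm

Internal axial forces (sectioning from the free end, tension +): N_CD = 25.2 kN, N_BC = 51.4 kN, N_AB = 94.7 kN.
A_AB = 463.7 mm².
δ_AB = 94700·412/(463.7·125000) = 0.6731 mm
δ_BC = 51400·221/(998·125000) = 0.09106 mm
δ_CD = 25200·223/(1170·125000) = 0.03842 mm
δ = Σδ_i = 0.8026 mm.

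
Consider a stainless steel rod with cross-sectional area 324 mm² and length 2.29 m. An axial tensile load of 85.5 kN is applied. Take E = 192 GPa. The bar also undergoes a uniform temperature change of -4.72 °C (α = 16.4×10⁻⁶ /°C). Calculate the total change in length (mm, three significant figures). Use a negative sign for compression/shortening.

2.97 mm

δ_mech = NL/(AE) = 85500·2290/(324·192000) = 3.147 mm.
δ_thermal = αLΔT = 16.4e-6·2290·-4.72 = -0.1773 mm.
δ = δ_mech + δ_thermal = 2.97 mm.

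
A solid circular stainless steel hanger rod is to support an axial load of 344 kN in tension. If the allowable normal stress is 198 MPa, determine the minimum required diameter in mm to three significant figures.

47.0 mm

Required area A ≥ P/σ_allow = 344000/198 = 1737 mm².
For a solid circular section, d ≥ √(4A/π) = 47.03 mm.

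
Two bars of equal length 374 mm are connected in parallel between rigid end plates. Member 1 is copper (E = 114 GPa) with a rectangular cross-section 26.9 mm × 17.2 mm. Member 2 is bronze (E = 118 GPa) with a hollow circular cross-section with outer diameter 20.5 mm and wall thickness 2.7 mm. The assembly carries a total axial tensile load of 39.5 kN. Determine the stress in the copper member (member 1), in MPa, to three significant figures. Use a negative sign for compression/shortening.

63.8 MPa

A_1 = 462.7 mm².
A_2 = 151 mm².
Equal strain + equilibrium ⇒ each member carries load in proportion to AE: A₁E₁ = 52750000 N, A₂E₂ = 17820000 N, ΣAE = 70560000 N.
σ₁ = P·E₁/ΣAE = 39500·114000/70560000 = 63.82 MPa.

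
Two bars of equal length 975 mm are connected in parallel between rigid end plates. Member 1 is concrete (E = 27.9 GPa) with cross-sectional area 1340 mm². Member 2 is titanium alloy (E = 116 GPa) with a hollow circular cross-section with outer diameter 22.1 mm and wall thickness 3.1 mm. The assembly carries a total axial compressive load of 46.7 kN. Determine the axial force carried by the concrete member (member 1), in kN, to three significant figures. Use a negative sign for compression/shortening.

-29.7 kN

A_2 = 185 mm².
Equal strain + equilibrium ⇒ each member carries load in proportion to AE: A₁E₁ = 37390000 N, A₂E₂ = 21460000 N, ΣAE = 58850000 N.
F₁ = P·A₁E₁/ΣAE = -46700·37390000/58850000 = -29670 N.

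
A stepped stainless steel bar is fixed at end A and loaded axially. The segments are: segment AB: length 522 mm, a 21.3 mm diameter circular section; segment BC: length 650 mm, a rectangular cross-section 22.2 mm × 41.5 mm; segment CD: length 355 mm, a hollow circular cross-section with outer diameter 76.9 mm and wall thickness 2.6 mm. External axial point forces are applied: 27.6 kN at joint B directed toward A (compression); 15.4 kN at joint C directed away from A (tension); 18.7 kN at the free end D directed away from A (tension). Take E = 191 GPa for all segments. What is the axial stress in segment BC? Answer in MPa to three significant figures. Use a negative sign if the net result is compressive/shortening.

37.0 MPa

Internal axial forces (sectioning from the free end, tension +): N_CD = 18.7 kN, N_BC = 34.1 kN, N_AB = 6.5 kN.
A_BC = 921.3 mm².
σ_BC = N_BC/A_BC = 34100/921.3 = 37.01 MPa.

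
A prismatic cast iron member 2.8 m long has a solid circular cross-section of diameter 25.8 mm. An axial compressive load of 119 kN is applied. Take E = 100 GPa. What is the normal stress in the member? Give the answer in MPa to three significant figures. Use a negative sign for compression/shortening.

A = 522.8 mm².
σ = N/A = -119000/522.8 = -227.6 MPa.

-228 MPa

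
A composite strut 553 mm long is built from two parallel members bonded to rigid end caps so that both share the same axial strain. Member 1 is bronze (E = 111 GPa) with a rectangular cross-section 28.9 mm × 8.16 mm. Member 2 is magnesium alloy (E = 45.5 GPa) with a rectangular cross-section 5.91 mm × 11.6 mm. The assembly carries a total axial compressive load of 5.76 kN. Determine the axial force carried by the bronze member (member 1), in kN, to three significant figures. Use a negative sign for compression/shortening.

A_1 = 235.8 mm².
A_2 = 68.56 mm².
Equal strain + equilibrium ⇒ each member carries load in proportion to AE: A₁E₁ = 26180000 N, A₂E₂ = 3119000 N, ΣAE = 29300000 N.
F₁ = P·A₁E₁/ΣAE = -5760·26180000/29300000 = -5147 N.

-5.15 kN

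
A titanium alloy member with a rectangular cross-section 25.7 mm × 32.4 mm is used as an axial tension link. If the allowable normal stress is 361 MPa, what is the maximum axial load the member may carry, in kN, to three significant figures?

A = 832.7 mm².
P_max = σ_allow · A = 361 · 832.7 = 300600 N = 300.6 kN.

301 kN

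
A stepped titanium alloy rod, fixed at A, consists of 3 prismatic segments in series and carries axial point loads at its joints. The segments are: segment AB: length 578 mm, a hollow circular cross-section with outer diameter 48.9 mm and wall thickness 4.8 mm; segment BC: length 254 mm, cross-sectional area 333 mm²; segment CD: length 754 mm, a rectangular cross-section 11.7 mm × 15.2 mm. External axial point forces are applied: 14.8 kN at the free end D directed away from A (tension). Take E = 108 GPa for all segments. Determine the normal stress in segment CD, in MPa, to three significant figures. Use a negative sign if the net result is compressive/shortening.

83.2 MPa

Internal axial forces (sectioning from the free end, tension +): N_CD = 14.8 kN, N_BC = 14.8 kN, N_AB = 14.8 kN.
A_CD = 177.8 mm².
σ_CD = N_CD/A_CD = 14800/177.8 = 83.22 MPa.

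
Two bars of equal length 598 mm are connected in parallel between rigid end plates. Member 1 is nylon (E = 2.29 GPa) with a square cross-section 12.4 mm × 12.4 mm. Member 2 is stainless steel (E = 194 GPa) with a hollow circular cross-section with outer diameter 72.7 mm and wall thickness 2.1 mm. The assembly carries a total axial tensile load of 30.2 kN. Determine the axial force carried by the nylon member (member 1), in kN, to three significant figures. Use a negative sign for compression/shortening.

A_1 = 153.8 mm².
A_2 = 465.8 mm².
Equal strain + equilibrium ⇒ each member carries load in proportion to AE: A₁E₁ = 352100 N, A₂E₂ = 90360000 N, ΣAE = 90710000 N.
F₁ = P·A₁E₁/ΣAE = 30200·352100/90710000 = 117.2 N.

0.117 kN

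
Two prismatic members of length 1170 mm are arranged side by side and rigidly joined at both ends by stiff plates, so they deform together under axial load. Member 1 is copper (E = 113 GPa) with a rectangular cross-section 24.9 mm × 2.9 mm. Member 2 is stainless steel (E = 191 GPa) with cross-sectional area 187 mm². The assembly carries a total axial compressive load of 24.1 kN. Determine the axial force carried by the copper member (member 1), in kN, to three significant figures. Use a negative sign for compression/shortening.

A_1 = 72.21 mm².
Equal strain + equilibrium ⇒ each member carries load in proportion to AE: A₁E₁ = 8160000 N, A₂E₂ = 35720000 N, ΣAE = 43880000 N.
F₁ = P·A₁E₁/ΣAE = -24100·8160000/43880000 = -4482 N.

-4.48 kN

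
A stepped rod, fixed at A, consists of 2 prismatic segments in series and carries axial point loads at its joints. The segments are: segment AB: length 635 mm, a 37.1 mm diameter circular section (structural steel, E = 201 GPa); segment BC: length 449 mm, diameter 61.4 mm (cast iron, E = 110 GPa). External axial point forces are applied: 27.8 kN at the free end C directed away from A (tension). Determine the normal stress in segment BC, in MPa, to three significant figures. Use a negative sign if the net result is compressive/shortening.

Internal axial forces (sectioning from the free end, tension +): N_BC = 27.8 kN, N_AB = 27.8 kN.
A_BC = 2961 mm².
σ_BC = N_BC/A_BC = 27800/2961 = 9.389 MPa.

9.39 MPa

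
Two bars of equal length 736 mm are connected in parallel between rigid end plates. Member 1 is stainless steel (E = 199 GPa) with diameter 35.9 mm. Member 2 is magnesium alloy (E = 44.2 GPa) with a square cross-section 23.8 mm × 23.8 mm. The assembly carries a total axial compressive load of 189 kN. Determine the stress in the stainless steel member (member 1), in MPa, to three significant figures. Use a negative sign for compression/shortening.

-166 MPa

A_1 = 1012 mm².
A_2 = 566.4 mm².
Equal strain + equilibrium ⇒ each member carries load in proportion to AE: A₁E₁ = 201400000 N, A₂E₂ = 25040000 N, ΣAE = 226500000 N.
σ₁ = P·E₁/ΣAE = -189000·199000/226500000 = -166.1 MPa.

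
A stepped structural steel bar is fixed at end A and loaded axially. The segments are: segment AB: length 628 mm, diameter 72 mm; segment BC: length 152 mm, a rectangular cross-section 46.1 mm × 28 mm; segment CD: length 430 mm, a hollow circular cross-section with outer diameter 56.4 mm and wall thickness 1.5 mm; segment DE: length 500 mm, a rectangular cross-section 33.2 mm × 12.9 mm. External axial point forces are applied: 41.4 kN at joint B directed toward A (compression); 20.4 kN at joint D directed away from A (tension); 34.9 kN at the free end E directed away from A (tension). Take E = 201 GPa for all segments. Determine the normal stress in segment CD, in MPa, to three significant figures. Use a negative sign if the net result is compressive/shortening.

214 MPa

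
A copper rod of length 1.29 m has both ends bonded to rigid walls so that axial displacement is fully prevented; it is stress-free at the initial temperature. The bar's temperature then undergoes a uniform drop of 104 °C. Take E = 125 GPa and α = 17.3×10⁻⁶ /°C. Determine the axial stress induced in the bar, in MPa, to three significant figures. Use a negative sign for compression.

225 MPa

Free thermal expansion αLΔT = 17.3e-6 · 1290 · -104 = -2.321 mm.
The walls impose strain ε = −(-2.321)/1290 = 1.7992e-03; σ = Eε = 125000 · 1.7992e-03 = 224.9 MPa.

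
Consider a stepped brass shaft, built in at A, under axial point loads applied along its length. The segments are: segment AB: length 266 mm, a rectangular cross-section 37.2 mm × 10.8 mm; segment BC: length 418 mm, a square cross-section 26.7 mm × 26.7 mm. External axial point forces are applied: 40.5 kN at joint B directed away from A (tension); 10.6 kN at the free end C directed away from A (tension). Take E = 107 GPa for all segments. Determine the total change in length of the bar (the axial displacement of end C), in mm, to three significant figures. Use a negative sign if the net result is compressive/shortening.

0.374 mm

Internal axial forces (sectioning from the free end, tension +): N_BC = 10.6 kN, N_AB = 51.1 kN.
A_AB = 401.8 mm².
A_BC = 712.9 mm².
δ_AB = 51100·266/(401.8·107000) = 0.3162 mm
δ_BC = 10600·418/(712.9·107000) = 0.05809 mm
δ = Σδ_i = 0.3743 mm.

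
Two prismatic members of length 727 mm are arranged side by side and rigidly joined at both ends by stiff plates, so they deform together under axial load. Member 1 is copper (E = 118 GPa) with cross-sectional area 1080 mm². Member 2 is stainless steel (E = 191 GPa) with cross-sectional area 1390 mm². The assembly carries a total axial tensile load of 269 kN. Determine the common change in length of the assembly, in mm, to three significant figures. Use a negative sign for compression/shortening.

Equal strain + equilibrium ⇒ each member carries load in proportion to AE: A₁E₁ = 127400000 N, A₂E₂ = 265500000 N, ΣAE = 392900000 N.
δ = PL/ΣAE = 269000·727/392900000 = 0.4977 mm.

0.498 mm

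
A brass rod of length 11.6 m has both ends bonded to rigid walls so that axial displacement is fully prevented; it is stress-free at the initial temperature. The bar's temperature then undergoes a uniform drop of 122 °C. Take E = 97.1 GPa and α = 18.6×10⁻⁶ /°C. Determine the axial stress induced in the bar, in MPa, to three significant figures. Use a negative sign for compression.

Free thermal expansion αLΔT = 18.6e-6 · 11600 · -122 = -26.32 mm.
The walls impose strain ε = −(-26.32)/11600 = 2.2692e-03; σ = Eε = 97100 · 2.2692e-03 = 220.3 MPa.

220 MPa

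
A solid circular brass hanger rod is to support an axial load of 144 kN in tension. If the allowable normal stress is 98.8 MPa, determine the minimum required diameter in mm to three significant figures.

43.1 mm

Required area A ≥ P/σ_allow = 144000/98.8 = 1457 mm².
For a solid circular section, d ≥ √(4A/π) = 43.08 mm.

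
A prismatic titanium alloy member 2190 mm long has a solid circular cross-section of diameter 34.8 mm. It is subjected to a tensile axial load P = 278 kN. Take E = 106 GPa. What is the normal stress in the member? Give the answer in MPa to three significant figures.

A = 951.1 mm².
σ = N/A = 278000/951.1 = 292.3 MPa.

292 MPa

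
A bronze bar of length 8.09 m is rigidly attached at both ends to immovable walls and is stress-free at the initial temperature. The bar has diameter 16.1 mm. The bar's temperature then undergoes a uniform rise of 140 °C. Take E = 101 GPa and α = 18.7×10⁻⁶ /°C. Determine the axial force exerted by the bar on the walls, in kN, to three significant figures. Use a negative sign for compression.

Free thermal expansion αLΔT = 18.7e-6 · 8090 · 140 = 21.18 mm.
The walls impose strain ε = −(21.18)/8090 = -2.6180e-03; σ = Eε = 101000 · -2.6180e-03 = -264.4 MPa.
Wall reaction R = σ·A = -264.4·203.6 = -53830 N = -53.83 kN.

-53.8 kN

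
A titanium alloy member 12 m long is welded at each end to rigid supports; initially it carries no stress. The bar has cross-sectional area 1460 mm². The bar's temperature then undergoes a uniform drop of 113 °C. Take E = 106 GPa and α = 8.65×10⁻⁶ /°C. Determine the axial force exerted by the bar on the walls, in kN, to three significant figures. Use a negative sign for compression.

Free thermal expansion αLΔT = 8.65e-6 · 12000 · -113 = -11.73 mm.
The walls impose strain ε = −(-11.73)/12000 = 9.7745e-04; σ = Eε = 106000 · 9.7745e-04 = 103.6 MPa.
Wall reaction R = σ·A = 103.6·1460 = 151300 N = 151.3 kN.

151 kN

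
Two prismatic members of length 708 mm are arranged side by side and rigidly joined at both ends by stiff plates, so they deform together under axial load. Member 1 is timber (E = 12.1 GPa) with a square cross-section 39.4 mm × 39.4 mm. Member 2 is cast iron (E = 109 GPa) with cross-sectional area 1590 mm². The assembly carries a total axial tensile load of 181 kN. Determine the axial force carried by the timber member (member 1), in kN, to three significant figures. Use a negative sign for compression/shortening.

A_1 = 1552 mm².
Equal strain + equilibrium ⇒ each member carries load in proportion to AE: A₁E₁ = 18780000 N, A₂E₂ = 173300000 N, ΣAE = 192100000 N.
F₁ = P·A₁E₁/ΣAE = 181000·18780000/192100000 = 17700 N.

17.7 kN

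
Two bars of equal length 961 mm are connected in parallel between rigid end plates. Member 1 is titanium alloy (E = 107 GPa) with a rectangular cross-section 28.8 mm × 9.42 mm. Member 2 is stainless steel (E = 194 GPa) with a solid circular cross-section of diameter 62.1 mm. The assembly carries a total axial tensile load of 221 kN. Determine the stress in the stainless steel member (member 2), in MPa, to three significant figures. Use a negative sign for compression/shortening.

A_1 = 271.3 mm².
A_2 = 3029 mm².
Equal strain + equilibrium ⇒ each member carries load in proportion to AE: A₁E₁ = 29030000 N, A₂E₂ = 587600000 N, ΣAE = 616600000 N.
σ₂ = P·E₂/ΣAE = 221000·194000/616600000 = 69.53 MPa.

69.5 MPa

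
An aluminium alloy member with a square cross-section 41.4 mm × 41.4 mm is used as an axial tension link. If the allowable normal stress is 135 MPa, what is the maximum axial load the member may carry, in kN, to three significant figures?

A = 1714 mm².
P_max = σ_allow · A = 135 · 1714 = 231400 N = 231.4 kN.

231 kN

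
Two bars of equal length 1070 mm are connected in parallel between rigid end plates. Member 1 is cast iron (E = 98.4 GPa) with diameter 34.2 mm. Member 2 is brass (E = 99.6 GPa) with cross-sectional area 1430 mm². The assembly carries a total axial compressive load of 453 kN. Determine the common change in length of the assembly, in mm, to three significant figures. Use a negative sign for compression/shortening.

-2.08 mm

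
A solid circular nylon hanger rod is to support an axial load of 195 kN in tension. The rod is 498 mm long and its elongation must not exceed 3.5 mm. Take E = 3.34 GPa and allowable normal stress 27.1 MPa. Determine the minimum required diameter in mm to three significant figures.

Required area A ≥ P/σ_allow = 195000/27.1 = 7196 mm².
For a solid circular section, d ≥ √(4A/π) = 95.72 mm.
Elongation limit: A ≥ PL/(Eδ_allow) = 195000·498/(3340·3.5) = 8307 mm² ⇒ d ≥ 102.8 mm.
The elongation limit governs.

103 mm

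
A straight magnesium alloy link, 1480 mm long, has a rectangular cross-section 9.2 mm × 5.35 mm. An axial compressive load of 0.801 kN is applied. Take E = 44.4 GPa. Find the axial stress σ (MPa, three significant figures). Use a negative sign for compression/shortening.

A = 49.22 mm².
σ = N/A = -801/49.22 = -16.27 MPa.

-16.3 MPa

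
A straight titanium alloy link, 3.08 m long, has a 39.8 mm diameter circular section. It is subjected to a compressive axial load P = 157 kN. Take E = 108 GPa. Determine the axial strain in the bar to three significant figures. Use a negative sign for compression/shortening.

-0.00117

A = 1244 mm².
σ = N/A = -126.2 MPa; ε = σ/E = -126.2/108000 = -1.168e-03.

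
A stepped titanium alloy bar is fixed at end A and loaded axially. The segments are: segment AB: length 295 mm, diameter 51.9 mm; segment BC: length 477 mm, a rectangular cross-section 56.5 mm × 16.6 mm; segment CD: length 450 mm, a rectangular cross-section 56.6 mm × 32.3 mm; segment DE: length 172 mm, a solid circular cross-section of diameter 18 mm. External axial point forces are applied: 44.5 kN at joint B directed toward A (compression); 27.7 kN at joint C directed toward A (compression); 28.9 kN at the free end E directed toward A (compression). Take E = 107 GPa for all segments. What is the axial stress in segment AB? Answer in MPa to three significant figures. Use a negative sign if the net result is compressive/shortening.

Internal axial forces (sectioning from the free end, tension +): N_DE = -28.9 kN, N_CD = -28.9 kN, N_BC = -56.6 kN, N_AB = -101.1 kN.
A_AB = 2116 mm².
σ_AB = N_AB/A_AB = -101100/2116 = -47.79 MPa.

-47.8 MPa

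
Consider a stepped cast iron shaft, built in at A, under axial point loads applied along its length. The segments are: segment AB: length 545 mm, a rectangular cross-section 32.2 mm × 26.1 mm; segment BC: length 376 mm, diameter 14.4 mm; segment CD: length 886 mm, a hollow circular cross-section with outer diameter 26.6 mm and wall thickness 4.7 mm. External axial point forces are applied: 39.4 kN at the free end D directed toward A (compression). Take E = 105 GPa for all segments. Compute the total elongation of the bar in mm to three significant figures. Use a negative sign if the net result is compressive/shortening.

Internal axial forces (sectioning from the free end, tension +): N_CD = -39.4 kN, N_BC = -39.4 kN, N_AB = -39.4 kN.
A_AB = 840.4 mm².
A_BC = 162.9 mm².
A_CD = 323.4 mm².
δ_AB = -39400·545/(840.4·105000) = -0.2433 mm
δ_BC = -39400·376/(162.9·105000) = -0.8663 mm
δ_CD = -39400·886/(323.4·105000) = -1.028 mm
δ = Σδ_i = -2.138 mm.

-2.14 mm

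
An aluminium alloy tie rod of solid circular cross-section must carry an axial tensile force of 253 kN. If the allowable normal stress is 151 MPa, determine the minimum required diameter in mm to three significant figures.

Required area A ≥ P/σ_allow = 253000/151 = 1675 mm².
For a solid circular section, d ≥ √(4A/π) = 46.19 mm.

46.2 mm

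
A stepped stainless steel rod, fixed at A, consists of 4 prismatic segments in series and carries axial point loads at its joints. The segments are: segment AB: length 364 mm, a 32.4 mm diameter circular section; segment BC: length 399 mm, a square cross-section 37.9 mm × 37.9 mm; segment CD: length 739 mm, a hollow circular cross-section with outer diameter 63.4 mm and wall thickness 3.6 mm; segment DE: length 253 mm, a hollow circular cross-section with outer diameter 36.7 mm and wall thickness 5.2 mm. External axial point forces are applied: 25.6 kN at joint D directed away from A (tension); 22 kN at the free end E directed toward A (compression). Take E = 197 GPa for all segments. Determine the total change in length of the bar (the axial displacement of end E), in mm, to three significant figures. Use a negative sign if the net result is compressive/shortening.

-0.0218 mm

Internal axial forces (sectioning from the free end, tension +): N_DE = -22 kN, N_CD = 3.6 kN, N_BC = 3.6 kN, N_AB = 3.6 kN.
A_AB = 824.5 mm².
A_BC = 1436 mm².
A_CD = 676.3 mm².
A_DE = 514.6 mm².
δ_AB = 3600·364/(824.5·197000) = 0.008068 mm
δ_BC = 3600·399/(1436·197000) = 0.005076 mm
δ_CD = 3600·739/(676.3·197000) = 0.01997 mm
δ_DE = -22000·253/(514.6·197000) = -0.05491 mm
δ = Σδ_i = -0.02179 mm.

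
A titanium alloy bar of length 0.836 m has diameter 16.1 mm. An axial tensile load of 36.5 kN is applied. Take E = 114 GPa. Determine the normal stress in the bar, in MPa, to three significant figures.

179 MPa

A = 203.6 mm².
σ = N/A = 36500/203.6 = 179.3 MPa.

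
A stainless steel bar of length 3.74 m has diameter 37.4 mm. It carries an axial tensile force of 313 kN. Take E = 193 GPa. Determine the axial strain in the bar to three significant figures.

A = 1099 mm².
σ = N/A = 284.9 MPa; ε = σ/E = 284.9/193000 = 1.476e-03.

0.00148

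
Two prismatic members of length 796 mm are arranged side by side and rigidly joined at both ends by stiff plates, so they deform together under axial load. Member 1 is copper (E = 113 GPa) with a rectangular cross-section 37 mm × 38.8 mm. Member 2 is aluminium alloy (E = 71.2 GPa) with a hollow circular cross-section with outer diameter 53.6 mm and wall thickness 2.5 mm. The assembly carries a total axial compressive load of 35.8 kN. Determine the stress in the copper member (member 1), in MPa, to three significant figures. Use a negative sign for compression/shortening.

A_1 = 1436 mm².
A_2 = 401.3 mm².
Equal strain + equilibrium ⇒ each member carries load in proportion to AE: A₁E₁ = 162200000 N, A₂E₂ = 28580000 N, ΣAE = 190800000 N.
σ₁ = P·E₁/ΣAE = -35800·113000/190800000 = -21.2 MPa.

-21.2 MPa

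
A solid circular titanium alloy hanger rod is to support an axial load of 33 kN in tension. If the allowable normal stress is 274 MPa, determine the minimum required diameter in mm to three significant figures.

Required area A ≥ P/σ_allow = 33000/274 = 120.4 mm².
For a solid circular section, d ≥ √(4A/π) = 12.38 mm.

12.4 mm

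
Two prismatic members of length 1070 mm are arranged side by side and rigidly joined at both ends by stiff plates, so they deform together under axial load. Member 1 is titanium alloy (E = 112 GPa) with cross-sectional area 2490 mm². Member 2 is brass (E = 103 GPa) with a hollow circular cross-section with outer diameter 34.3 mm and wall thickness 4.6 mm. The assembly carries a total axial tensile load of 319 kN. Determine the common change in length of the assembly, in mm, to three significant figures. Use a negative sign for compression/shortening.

A_2 = 429.2 mm².
Equal strain + equilibrium ⇒ each member carries load in proportion to AE: A₁E₁ = 278900000 N, A₂E₂ = 44210000 N, ΣAE = 323100000 N.
δ = PL/ΣAE = 319000·1070/323100000 = 1.056 mm.

1.06 mm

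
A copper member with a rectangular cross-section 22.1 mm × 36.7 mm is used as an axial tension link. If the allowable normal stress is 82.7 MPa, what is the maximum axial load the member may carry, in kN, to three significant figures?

A = 811.1 mm².
P_max = σ_allow · A = 82.7 · 811.1 = 67080 N = 67.08 kN.

67.1 kN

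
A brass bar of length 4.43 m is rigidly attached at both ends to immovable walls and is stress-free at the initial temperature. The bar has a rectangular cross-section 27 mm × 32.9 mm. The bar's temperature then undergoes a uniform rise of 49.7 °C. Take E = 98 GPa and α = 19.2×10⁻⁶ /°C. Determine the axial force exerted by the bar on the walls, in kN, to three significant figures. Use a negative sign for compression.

-83.1 kN

Free thermal expansion αLΔT = 19.2e-6 · 4430 · 49.7 = 4.227 mm.
The walls impose strain ε = −(4.227)/4430 = -9.5424e-04; σ = Eε = 98000 · -9.5424e-04 = -93.52 MPa.
Wall reaction R = σ·A = -93.52·888.3 = -83070 N = -83.07 kN.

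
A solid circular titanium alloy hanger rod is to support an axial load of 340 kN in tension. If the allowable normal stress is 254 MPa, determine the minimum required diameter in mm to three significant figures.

41.3 mm

Required area A ≥ P/σ_allow = 340000/254 = 1339 mm².
For a solid circular section, d ≥ √(4A/π) = 41.28 mm.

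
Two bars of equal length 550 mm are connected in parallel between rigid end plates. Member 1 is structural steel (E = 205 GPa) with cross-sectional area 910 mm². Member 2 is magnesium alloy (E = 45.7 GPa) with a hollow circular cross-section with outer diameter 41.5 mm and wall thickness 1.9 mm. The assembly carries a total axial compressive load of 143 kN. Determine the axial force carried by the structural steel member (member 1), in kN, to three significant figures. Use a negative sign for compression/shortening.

-135 kN

A_2 = 236.4 mm².
Equal strain + equilibrium ⇒ each member carries load in proportion to AE: A₁E₁ = 186600000 N, A₂E₂ = 10800000 N, ΣAE = 197400000 N.
F₁ = P·A₁E₁/ΣAE = -143000·186600000/197400000 = -135200 N.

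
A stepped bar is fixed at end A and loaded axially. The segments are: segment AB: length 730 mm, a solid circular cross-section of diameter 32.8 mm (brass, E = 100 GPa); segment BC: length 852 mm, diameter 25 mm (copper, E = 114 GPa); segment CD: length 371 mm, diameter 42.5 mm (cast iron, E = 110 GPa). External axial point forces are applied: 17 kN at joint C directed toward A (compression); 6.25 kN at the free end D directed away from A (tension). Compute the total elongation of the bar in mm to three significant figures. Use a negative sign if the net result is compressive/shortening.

-0.242 mm

Internal axial forces (sectioning from the free end, tension +): N_CD = 6.25 kN, N_BC = -10.75 kN, N_AB = -10.75 kN.
A_AB = 845 mm².
A_BC = 490.9 mm².
A_CD = 1419 mm².
δ_AB = -10750·730/(845·100000) = -0.09287 mm
δ_BC = -10750·852/(490.9·114000) = -0.1637 mm
δ_CD = 6250·371/(1419·110000) = 0.01486 mm
δ = Σδ_i = -0.2417 mm.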